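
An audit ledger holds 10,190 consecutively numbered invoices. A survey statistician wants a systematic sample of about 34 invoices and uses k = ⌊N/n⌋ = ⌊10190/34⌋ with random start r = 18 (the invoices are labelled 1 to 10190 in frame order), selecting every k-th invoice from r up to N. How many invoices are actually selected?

35

k = ⌊10190/34⌋ = 299
Achieved size = ⌊(10190 − 18)/299⌋ + 1 = ⌊10172/299⌋ + 1 = 34 + 1 = 35
(last selection: 18 + 34×299 = 10184 ≤ 10190; next would be 10483 > 10190)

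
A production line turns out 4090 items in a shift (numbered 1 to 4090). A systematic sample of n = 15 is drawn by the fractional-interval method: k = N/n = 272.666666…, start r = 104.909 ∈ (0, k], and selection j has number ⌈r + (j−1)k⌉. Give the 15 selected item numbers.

j=1: r + 0k = 104.909 → ⌈·⌉ = 105
j=2: r + 1k = 377.575666… → ⌈·⌉ = 378
j=3: r + 2k = 650.242333… → ⌈·⌉ = 651
j=4: r + 3k = 922.909 → ⌈·⌉ = 923
j=5: r + 4k = 1195.575666… → ⌈·⌉ = 1196
j=6: r + 5k = 1468.242333… → ⌈·⌉ = 1469
j=7: r + 6k = 1740.909 → ⌈·⌉ = 1741
j=8: r + 7k = 2013.575666… → ⌈·⌉ = 2014
j=9: r + 8k = 2286.242333… → ⌈·⌉ = 2287
j=10: r + 9k = 2558.909 → ⌈·⌉ = 2559
j=11: r + 10k = 2831.575666… → ⌈·⌉ = 2832
j=12: r + 11k = 3104.242333… → ⌈·⌉ = 3105
j=13: r + 12k = 3376.909 → ⌈·⌉ = 3377
j=14: r + 13k = 3649.575666… → ⌈·⌉ = 3650
j=15: r + 14k = 3922.242333… → ⌈·⌉ = 3923

105, 378, 651, 923, 1196, 1469, 1741, 2014, 2287, 2559, 2832, 3105, 3377, 3650, 3923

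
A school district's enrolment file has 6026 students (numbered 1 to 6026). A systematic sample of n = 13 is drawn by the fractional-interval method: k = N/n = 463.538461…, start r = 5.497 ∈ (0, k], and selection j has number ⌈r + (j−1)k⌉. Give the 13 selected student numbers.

6, 470, 933, 1397, 1860, 2324, 2787, 3251, 3714, 4178, 4641, 5105, 5568

j=1: r + 0k = 5.497 → ⌈·⌉ = 6
j=2: r + 1k = 469.035461… → ⌈·⌉ = 470
j=3: r + 2k = 932.573923… → ⌈·⌉ = 933
j=4: r + 3k = 1396.112384… → ⌈·⌉ = 1397
j=5: r + 4k = 1859.650846… → ⌈·⌉ = 1860
j=6: r + 5k = 2323.189307… → ⌈·⌉ = 2324
j=7: r + 6k = 2786.727769… → ⌈·⌉ = 2787
j=8: r + 7k = 3250.266230… → ⌈·⌉ = 3251
j=9: r + 8k = 3713.804692… → ⌈·⌉ = 3714
j=10: r + 9k = 4177.343153… → ⌈·⌉ = 4178
j=11: r + 10k = 4640.881615… → ⌈·⌉ = 4641
j=12: r + 11k = 5104.420076… → ⌈·⌉ = 5105
j=13: r + 12k = 5567.958538… → ⌈·⌉ = 5568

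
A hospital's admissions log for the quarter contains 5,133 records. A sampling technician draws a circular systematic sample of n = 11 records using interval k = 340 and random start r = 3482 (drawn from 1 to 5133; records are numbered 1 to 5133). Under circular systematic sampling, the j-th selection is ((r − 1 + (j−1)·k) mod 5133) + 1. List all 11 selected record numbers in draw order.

3482, 3822, 4162, 4502, 4842, 49, 389, 729, 1069, 1409, 1749

Selection 1: 3482
Selection 2: 3482 + 340 = 3822
Selection 3: 3822 + 340 = 4162
Selection 4: 4162 + 340 = 4502
Selection 5: 4502 + 340 = 4842
Selection 6: 4842 + 340 = 5182 → 5182 − 5133 = 49
Selection 7: 49 + 340 = 389
Selection 8: 389 + 340 = 729
Selection 9: 729 + 340 = 1069
Selection 10: 1069 + 340 = 1409
Selection 11: 1409 + 340 = 1749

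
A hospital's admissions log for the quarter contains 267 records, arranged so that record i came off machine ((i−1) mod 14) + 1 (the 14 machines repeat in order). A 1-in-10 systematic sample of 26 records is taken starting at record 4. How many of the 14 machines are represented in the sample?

Consecutive selections differ by k = 10, so their machine numbers differ by 10 mod 14 = 10.
gcd(10, 14) = 2, so the sample visits 14/2 = 7 distinct residues mod 14.
Start 4 is machine 4; the machines hit are 2, 4, 6, 8, 10, 12, 14.

7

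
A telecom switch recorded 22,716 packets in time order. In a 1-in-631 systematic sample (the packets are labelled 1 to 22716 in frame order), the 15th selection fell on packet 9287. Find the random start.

k = 631
r = 9287 − (15−1)×631 = 9287 − 8834 = 453

453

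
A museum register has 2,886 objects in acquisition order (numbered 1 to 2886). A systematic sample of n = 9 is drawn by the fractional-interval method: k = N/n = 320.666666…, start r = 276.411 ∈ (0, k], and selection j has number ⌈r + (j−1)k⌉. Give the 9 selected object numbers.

277, 598, 918, 1239, 1560, 1880, 2201, 2522, 2842

j=1: r + 0k = 276.411 → ⌈·⌉ = 277
j=2: r + 1k = 597.077666… → ⌈·⌉ = 598
j=3: r + 2k = 917.744333… → ⌈·⌉ = 918
j=4: r + 3k = 1238.411 → ⌈·⌉ = 1239
j=5: r + 4k = 1559.077666… → ⌈·⌉ = 1560
j=6: r + 5k = 1879.744333… → ⌈·⌉ = 1880
j=7: r + 6k = 2200.411 → ⌈·⌉ = 2201
j=8: r + 7k = 2521.077666… → ⌈·⌉ = 2522
j=9: r + 8k = 2841.744333… → ⌈·⌉ = 2842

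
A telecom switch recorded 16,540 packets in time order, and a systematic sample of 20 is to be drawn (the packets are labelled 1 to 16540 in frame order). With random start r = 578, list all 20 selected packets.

k = N/n = 16540/20 = 827
packet 1: 578
packet 2: 578 + 827 = 1405
packet 3: 1405 + 827 = 2232
packet 4: 2232 + 827 = 3059
packet 5: 3059 + 827 = 3886
packet 6: 3886 + 827 = 4713
packet 7: 4713 + 827 = 5540
packet 8: 5540 + 827 = 6367
packet 9: 6367 + 827 = 7194
packet 10: 7194 + 827 = 8021
packet 11: 8021 + 827 = 8848
packet 12: 8848 + 827 = 9675
packet 13: 9675 + 827 = 10502
packet 14: 10502 + 827 = 11329
packet 15: 11329 + 827 = 12156
packet 16: 12156 + 827 = 12983
packet 17: 12983 + 827 = 13810
packet 18: 13810 + 827 = 14637
packet 19: 14637 + 827 = 15464
packet 20: 15464 + 827 = 16291

578, 1405, 2232, 3059, 3886, 4713, 5540, 6367, 7194, 8021, 8848, 9675, 10502, 11329, 12156, 12983, 13810, 14637, 15464, 16291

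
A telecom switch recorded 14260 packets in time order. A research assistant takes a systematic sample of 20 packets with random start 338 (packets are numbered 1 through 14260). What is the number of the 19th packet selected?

k = 14260/20 = 713
19th selection = r + (19−1)·k = 338 + 18×713 = 338 + 12834 = 13172

13172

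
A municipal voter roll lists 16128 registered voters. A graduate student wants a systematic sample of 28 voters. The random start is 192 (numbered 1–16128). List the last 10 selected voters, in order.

k = N/n = 16128/28 = 576
19th selection = 192 + 18×576 = 10560
20th: 10560 + 576 = 11136
21st: 11136 + 576 = 11712
22nd: 11712 + 576 = 12288
23rd: 12288 + 576 = 12864
24th: 12864 + 576 = 13440
25th: 13440 + 576 = 14016
26th: 14016 + 576 = 14592
27th: 14592 + 576 = 15168
28th: 15168 + 576 = 15744

10560, 11136, 11712, 12288, 12864, 13440, 14016, 14592, 15168, 15744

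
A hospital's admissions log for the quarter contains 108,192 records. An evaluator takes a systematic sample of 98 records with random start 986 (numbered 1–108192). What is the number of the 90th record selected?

99242

k = 108192/98 = 1104
90th selection = r + (90−1)·k = 986 + 89×1104 = 986 + 98256 = 99242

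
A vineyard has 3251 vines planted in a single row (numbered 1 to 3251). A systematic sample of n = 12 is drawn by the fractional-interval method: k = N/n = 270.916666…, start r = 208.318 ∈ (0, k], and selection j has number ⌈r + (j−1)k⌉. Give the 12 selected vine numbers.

209, 480, 751, 1022, 1292, 1563, 1834, 2105, 2376, 2647, 2918, 3189

j=1: r + 0k = 208.318 → ⌈·⌉ = 209
j=2: r + 1k = 479.234666… → ⌈·⌉ = 480
j=3: r + 2k = 750.151333… → ⌈·⌉ = 751
j=4: r + 3k = 1021.068 → ⌈·⌉ = 1022
j=5: r + 4k = 1291.984666… → ⌈·⌉ = 1292
j=6: r + 5k = 1562.901333… → ⌈·⌉ = 1563
j=7: r + 6k = 1833.818 → ⌈·⌉ = 1834
j=8: r + 7k = 2104.734666… → ⌈·⌉ = 2105
j=9: r + 8k = 2375.651333… → ⌈·⌉ = 2376
j=10: r + 9k = 2646.568 → ⌈·⌉ = 2647
j=11: r + 10k = 2917.484666… → ⌈·⌉ = 2918
j=12: r + 11k = 3188.401333… → ⌈·⌉ = 3189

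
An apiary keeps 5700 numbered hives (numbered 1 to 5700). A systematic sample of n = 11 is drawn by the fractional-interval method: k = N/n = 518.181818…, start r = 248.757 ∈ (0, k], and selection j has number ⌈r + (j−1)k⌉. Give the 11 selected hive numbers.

249, 767, 1286, 1804, 2322, 2840, 3358, 3877, 4395, 4913, 5431

j=1: r + 0k = 248.757 → ⌈·⌉ = 249
j=2: r + 1k = 766.938818… → ⌈·⌉ = 767
j=3: r + 2k = 1285.120636… → ⌈·⌉ = 1286
j=4: r + 3k = 1803.302454… → ⌈·⌉ = 1804
j=5: r + 4k = 2321.484272… → ⌈·⌉ = 2322
j=6: r + 5k = 2839.666090… → ⌈·⌉ = 2840
j=7: r + 6k = 3357.847909… → ⌈·⌉ = 3358
j=8: r + 7k = 3876.029727… → ⌈·⌉ = 3877
j=9: r + 8k = 4394.211545… → ⌈·⌉ = 4395
j=10: r + 9k = 4912.393363… → ⌈·⌉ = 4913
j=11: r + 10k = 5430.575181… → ⌈·⌉ = 5431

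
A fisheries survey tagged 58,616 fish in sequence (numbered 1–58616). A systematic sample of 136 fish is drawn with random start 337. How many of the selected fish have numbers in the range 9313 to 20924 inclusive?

27

k = 58616/136 = 431
First selection ≥ 9313: 337 + ⌈(9313−337)/431⌉·431 = 337 + 21×431 = 9388
Last selection ≤ 20924: 337 + ⌊(20924−337)/431⌋·431 = 337 + 47×431 = 20594
Count = 47 − 21 + 1 = 27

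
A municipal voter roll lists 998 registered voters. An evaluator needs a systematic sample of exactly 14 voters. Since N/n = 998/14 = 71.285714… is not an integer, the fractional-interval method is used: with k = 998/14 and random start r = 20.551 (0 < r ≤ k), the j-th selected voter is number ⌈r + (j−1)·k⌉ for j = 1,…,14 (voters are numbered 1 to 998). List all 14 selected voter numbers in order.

21, 92, 164, 235, 306, 377, 449, 520, 591, 663, 734, 805, 876, 948

j=1: r + 0k = 20.551 → ⌈·⌉ = 21
j=2: r + 1k = 91.836714… → ⌈·⌉ = 92
j=3: r + 2k = 163.122428… → ⌈·⌉ = 164
j=4: r + 3k = 234.408142… → ⌈·⌉ = 235
j=5: r + 4k = 305.693857… → ⌈·⌉ = 306
j=6: r + 5k = 376.979571… → ⌈·⌉ = 377
j=7: r + 6k = 448.265285… → ⌈·⌉ = 449
j=8: r + 7k = 519.551 → ⌈·⌉ = 520
j=9: r + 8k = 590.836714… → ⌈·⌉ = 591
j=10: r + 9k = 662.122428… → ⌈·⌉ = 663
j=11: r + 10k = 733.408142… → ⌈·⌉ = 734
j=12: r + 11k = 804.693857… → ⌈·⌉ = 805
j=13: r + 12k = 875.979571… → ⌈·⌉ = 876
j=14: r + 13k = 947.265285… → ⌈·⌉ = 948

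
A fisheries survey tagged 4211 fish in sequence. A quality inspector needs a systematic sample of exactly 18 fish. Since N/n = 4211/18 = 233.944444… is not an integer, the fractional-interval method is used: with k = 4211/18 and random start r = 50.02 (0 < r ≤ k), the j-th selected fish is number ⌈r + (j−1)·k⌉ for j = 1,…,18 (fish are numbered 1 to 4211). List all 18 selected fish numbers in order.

j=1: r + 0k = 50.02 → ⌈·⌉ = 51
j=2: r + 1k = 283.964444… → ⌈·⌉ = 284
j=3: r + 2k = 517.908888… → ⌈·⌉ = 518
j=4: r + 3k = 751.853333… → ⌈·⌉ = 752
j=5: r + 4k = 985.797777… → ⌈·⌉ = 986
j=6: r + 5k = 1219.742222… → ⌈·⌉ = 1220
j=7: r + 6k = 1453.686666… → ⌈·⌉ = 1454
j=8: r + 7k = 1687.631111… → ⌈·⌉ = 1688
j=9: r + 8k = 1921.575555… → ⌈·⌉ = 1922
j=10: r + 9k = 2155.52 → ⌈·⌉ = 2156
j=11: r + 10k = 2389.464444… → ⌈·⌉ = 2390
j=12: r + 11k = 2623.408888… → ⌈·⌉ = 2624
j=13: r + 12k = 2857.353333… → ⌈·⌉ = 2858
j=14: r + 13k = 3091.297777… → ⌈·⌉ = 3092
j=15: r + 14k = 3325.242222… → ⌈·⌉ = 3326
j=16: r + 15k = 3559.186666… → ⌈·⌉ = 3560
j=17: r + 16k = 3793.131111… → ⌈·⌉ = 3794
j=18: r + 17k = 4027.075555… → ⌈·⌉ = 4028

51, 284, 518, 752, 986, 1220, 1454, 1688, 1922, 2156, 2390, 2624, 2858, 3092, 3326, 3560, 3794, 4028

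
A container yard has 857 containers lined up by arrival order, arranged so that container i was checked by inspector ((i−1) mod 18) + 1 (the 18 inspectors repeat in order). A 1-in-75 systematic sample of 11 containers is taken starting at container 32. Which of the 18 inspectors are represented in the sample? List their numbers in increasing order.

2, 5, 8, 11, 14, 17

Consecutive selections differ by k = 75, so their inspector numbers differ by 75 mod 18 = 3.
gcd(75, 18) = 3, so the sample visits 18/3 = 6 distinct residues mod 18.
Start 32 is inspector 14; the inspectors hit are 2, 5, 8, 11, 14, 17.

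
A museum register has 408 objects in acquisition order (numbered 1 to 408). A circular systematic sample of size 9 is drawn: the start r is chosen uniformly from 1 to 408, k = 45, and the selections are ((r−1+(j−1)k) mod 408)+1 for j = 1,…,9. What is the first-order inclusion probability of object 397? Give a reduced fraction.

For each position j, as r ranges over 1…408 the j-th selection hits every object exactly once, so object 397 is selected for exactly 9 of the 408 starts.
Inclusion probability = 9/408 = 3/136.

3/136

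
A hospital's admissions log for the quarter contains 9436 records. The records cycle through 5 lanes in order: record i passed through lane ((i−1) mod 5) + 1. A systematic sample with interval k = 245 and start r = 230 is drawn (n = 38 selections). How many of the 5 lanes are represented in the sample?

Consecutive selections differ by k = 245, so their lane numbers differ by 245 mod 5 = 0.
gcd(245, 5) = 5, so the sample visits 5/5 = 1 distinct residues mod 5.
Start 230 is lane 5; the lanes hit are 5.

1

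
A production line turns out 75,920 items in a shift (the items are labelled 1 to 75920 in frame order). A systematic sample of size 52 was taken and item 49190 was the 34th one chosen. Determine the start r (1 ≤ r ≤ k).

k = 75920/52 = 1460
r = 49190 − (34−1)×1460 = 49190 − 48180 = 1010

1010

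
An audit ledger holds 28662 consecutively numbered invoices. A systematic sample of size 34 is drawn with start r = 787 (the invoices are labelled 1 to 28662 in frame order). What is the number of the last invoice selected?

28606

k = 28662/34 = 843
34th selection = r + (34−1)·k = 787 + 33×843 = 787 + 27819 = 28606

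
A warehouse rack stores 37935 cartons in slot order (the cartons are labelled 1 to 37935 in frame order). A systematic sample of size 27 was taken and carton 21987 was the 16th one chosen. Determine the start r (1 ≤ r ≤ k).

912

k = 37935/27 = 1405
r = 21987 − (16−1)×1405 = 21987 − 21075 = 912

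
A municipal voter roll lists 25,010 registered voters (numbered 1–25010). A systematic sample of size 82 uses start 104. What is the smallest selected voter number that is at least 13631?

k = 25010/82 = 305
Steps past start: ⌈(13631 − 104)/305⌉ = ⌈13527/305⌉ = 45
Selected voter: 104 + 45×305 = 13829

13829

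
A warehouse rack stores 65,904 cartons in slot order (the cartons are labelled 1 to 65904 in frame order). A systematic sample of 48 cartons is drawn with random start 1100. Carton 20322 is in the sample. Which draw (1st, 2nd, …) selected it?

15

k = 65904/48 = 1373
position = (20322 − 1100)/1373 + 1 = 19222/1373 + 1 = 14 + 1 = 15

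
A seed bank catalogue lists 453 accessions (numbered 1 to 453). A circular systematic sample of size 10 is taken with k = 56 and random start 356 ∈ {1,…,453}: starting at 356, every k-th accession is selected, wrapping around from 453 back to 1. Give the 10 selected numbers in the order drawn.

Selection 1: 356
Selection 2: 356 + 56 = 412
Selection 3: 412 + 56 = 468 → 468 − 453 = 15
Selection 4: 15 + 56 = 71
Selection 5: 71 + 56 = 127
Selection 6: 127 + 56 = 183
Selection 7: 183 + 56 = 239
Selection 8: 239 + 56 = 295
Selection 9: 295 + 56 = 351
Selection 10: 351 + 56 = 407

356, 412, 15, 71, 127, 183, 239, 295, 351, 407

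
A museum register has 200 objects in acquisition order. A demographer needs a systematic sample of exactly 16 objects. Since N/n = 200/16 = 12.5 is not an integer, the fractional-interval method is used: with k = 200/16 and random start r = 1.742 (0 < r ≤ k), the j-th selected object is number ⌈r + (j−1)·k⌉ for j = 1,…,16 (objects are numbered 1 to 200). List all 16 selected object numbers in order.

2, 15, 27, 40, 52, 65, 77, 90, 102, 115, 127, 140, 152, 165, 177, 190

j=1: r + 0k = 1.742 → ⌈·⌉ = 2
j=2: r + 1k = 14.242 → ⌈·⌉ = 15
j=3: r + 2k = 26.742 → ⌈·⌉ = 27
j=4: r + 3k = 39.242 → ⌈·⌉ = 40
j=5: r + 4k = 51.742 → ⌈·⌉ = 52
j=6: r + 5k = 64.242 → ⌈·⌉ = 65
j=7: r + 6k = 76.742 → ⌈·⌉ = 77
j=8: r + 7k = 89.242 → ⌈·⌉ = 90
j=9: r + 8k = 101.742 → ⌈·⌉ = 102
j=10: r + 9k = 114.242 → ⌈·⌉ = 115
j=11: r + 10k = 126.742 → ⌈·⌉ = 127
j=12: r + 11k = 139.242 → ⌈·⌉ = 140
j=13: r + 12k = 151.742 → ⌈·⌉ = 152
j=14: r + 13k = 164.242 → ⌈·⌉ = 165
j=15: r + 14k = 176.742 → ⌈·⌉ = 177
j=16: r + 15k = 189.242 → ⌈·⌉ = 190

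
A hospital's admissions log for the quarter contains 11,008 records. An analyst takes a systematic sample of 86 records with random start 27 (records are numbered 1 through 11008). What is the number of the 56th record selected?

7067

k = 11008/86 = 128
56th selection = r + (56−1)·k = 27 + 55×128 = 27 + 7040 = 7067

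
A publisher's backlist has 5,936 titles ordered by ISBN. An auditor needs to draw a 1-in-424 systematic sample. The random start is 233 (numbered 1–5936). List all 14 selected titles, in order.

233, 657, 1081, 1505, 1929, 2353, 2777, 3201, 3625, 4049, 4473, 4897, 5321, 5745

title 1: 233
title 2: 233 + 424 = 657
title 3: 657 + 424 = 1081
title 4: 1081 + 424 = 1505
title 5: 1505 + 424 = 1929
title 6: 1929 + 424 = 2353
title 7: 2353 + 424 = 2777
title 8: 2777 + 424 = 3201
title 9: 3201 + 424 = 3625
title 10: 3625 + 424 = 4049
title 11: 4049 + 424 = 4473
title 12: 4473 + 424 = 4897
title 13: 4897 + 424 = 5321
title 14: 5321 + 424 = 5745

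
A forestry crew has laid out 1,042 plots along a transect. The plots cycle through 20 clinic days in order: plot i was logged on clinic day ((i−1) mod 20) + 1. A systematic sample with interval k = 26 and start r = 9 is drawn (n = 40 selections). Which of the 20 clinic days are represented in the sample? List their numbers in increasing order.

Consecutive selections differ by k = 26, so their clinic day numbers differ by 26 mod 20 = 6.
gcd(26, 20) = 2, so the sample visits 20/2 = 10 distinct residues mod 20.
Start 9 is clinic day 9; the clinic days hit are 1, 3, 5, 7, 9, 11, 13, 15, 17, 19.

1, 3, 5, 7, 9, 11, 13, 15, 17, 19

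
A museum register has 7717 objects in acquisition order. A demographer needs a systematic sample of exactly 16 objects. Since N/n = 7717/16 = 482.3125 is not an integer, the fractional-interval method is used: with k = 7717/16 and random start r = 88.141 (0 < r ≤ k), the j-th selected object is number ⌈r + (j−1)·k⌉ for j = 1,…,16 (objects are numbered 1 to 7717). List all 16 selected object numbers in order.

j=1: r + 0k = 88.141 → ⌈·⌉ = 89
j=2: r + 1k = 570.4535 → ⌈·⌉ = 571
j=3: r + 2k = 1052.766 → ⌈·⌉ = 1053
j=4: r + 3k = 1535.0785 → ⌈·⌉ = 1536
j=5: r + 4k = 2017.391 → ⌈·⌉ = 2018
j=6: r + 5k = 2499.7035 → ⌈·⌉ = 2500
j=7: r + 6k = 2982.016 → ⌈·⌉ = 2983
j=8: r + 7k = 3464.3285 → ⌈·⌉ = 3465
j=9: r + 8k = 3946.641 → ⌈·⌉ = 3947
j=10: r + 9k = 4428.9535 → ⌈·⌉ = 4429
j=11: r + 10k = 4911.266 → ⌈·⌉ = 4912
j=12: r + 11k = 5393.5785 → ⌈·⌉ = 5394
j=13: r + 12k = 5875.891 → ⌈·⌉ = 5876
j=14: r + 13k = 6358.2035 → ⌈·⌉ = 6359
j=15: r + 14k = 6840.516 → ⌈·⌉ = 6841
j=16: r + 15k = 7322.8285 → ⌈·⌉ = 7323

89, 571, 1053, 1536, 2018, 2500, 2983, 3465, 3947, 4429, 4912, 5394, 5876, 6359, 6841, 7323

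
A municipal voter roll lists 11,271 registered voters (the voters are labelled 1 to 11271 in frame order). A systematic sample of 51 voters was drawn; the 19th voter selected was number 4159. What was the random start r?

181

k = 11271/51 = 221
r = 4159 − (19−1)×221 = 4159 − 3978 = 181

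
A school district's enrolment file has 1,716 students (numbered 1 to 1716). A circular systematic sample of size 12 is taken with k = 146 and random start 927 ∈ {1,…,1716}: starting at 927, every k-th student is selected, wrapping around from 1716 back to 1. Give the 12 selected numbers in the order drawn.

Selection 1: 927
Selection 2: 927 + 146 = 1073
Selection 3: 1073 + 146 = 1219
Selection 4: 1219 + 146 = 1365
Selection 5: 1365 + 146 = 1511
Selection 6: 1511 + 146 = 1657
Selection 7: 1657 + 146 = 1803 → 1803 − 1716 = 87
Selection 8: 87 + 146 = 233
Selection 9: 233 + 146 = 379
Selection 10: 379 + 146 = 525
Selection 11: 525 + 146 = 671
Selection 12: 671 + 146 = 817

927, 1073, 1219, 1365, 1511, 1657, 87, 233, 379, 525, 671, 817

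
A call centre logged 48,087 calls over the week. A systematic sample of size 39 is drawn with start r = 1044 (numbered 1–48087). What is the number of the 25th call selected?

k = 48087/39 = 1233
25th selection = r + (25−1)·k = 1044 + 24×1233 = 1044 + 29592 = 30636

30636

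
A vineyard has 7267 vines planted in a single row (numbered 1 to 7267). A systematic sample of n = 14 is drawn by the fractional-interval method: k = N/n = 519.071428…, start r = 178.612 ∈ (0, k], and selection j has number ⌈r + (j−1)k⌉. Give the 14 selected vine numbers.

179, 698, 1217, 1736, 2255, 2774, 3294, 3813, 4332, 4851, 5370, 5889, 6408, 6927

j=1: r + 0k = 178.612 → ⌈·⌉ = 179
j=2: r + 1k = 697.683428… → ⌈·⌉ = 698
j=3: r + 2k = 1216.754857… → ⌈·⌉ = 1217
j=4: r + 3k = 1735.826285… → ⌈·⌉ = 1736
j=5: r + 4k = 2254.897714… → ⌈·⌉ = 2255
j=6: r + 5k = 2773.969142… → ⌈·⌉ = 2774
j=7: r + 6k = 3293.040571… → ⌈·⌉ = 3294
j=8: r + 7k = 3812.112 → ⌈·⌉ = 3813
j=9: r + 8k = 4331.183428… → ⌈·⌉ = 4332
j=10: r + 9k = 4850.254857… → ⌈·⌉ = 4851
j=11: r + 10k = 5369.326285… → ⌈·⌉ = 5370
j=12: r + 11k = 5888.397714… → ⌈·⌉ = 5889
j=13: r + 12k = 6407.469142… → ⌈·⌉ = 6408
j=14: r + 13k = 6926.540571… → ⌈·⌉ = 6927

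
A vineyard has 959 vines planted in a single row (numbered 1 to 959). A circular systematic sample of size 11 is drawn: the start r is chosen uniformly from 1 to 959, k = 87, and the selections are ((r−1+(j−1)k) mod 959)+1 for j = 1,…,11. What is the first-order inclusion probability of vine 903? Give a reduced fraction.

For each position j, as r ranges over 1…959 the j-th selection hits every vine exactly once, so vine 903 is selected for exactly 11 of the 959 starts.
Inclusion probability = 11/959.

11/959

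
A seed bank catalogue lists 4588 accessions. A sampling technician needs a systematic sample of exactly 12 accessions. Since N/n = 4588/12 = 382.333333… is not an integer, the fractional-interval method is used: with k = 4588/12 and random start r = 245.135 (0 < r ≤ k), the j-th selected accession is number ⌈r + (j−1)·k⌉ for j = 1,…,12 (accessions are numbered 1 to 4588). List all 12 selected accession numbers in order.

246, 628, 1010, 1393, 1775, 2157, 2540, 2922, 3304, 3687, 4069, 4451

j=1: r + 0k = 245.135 → ⌈·⌉ = 246
j=2: r + 1k = 627.468333… → ⌈·⌉ = 628
j=3: r + 2k = 1009.801666… → ⌈·⌉ = 1010
j=4: r + 3k = 1392.135 → ⌈·⌉ = 1393
j=5: r + 4k = 1774.468333… → ⌈·⌉ = 1775
j=6: r + 5k = 2156.801666… → ⌈·⌉ = 2157
j=7: r + 6k = 2539.135 → ⌈·⌉ = 2540
j=8: r + 7k = 2921.468333… → ⌈·⌉ = 2922
j=9: r + 8k = 3303.801666… → ⌈·⌉ = 3304
j=10: r + 9k = 3686.135 → ⌈·⌉ = 3687
j=11: r + 10k = 4068.468333… → ⌈·⌉ = 4069
j=12: r + 11k = 4450.801666… → ⌈·⌉ = 4451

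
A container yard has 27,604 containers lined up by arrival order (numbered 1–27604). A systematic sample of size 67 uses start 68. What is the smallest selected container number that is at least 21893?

k = 27604/67 = 412
Steps past start: ⌈(21893 − 68)/412⌉ = ⌈21825/412⌉ = 53
Selected container: 68 + 53×412 = 21904

21904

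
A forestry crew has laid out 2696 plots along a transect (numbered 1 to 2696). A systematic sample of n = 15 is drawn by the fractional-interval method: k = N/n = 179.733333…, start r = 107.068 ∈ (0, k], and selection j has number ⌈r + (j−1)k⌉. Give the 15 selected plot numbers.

j=1: r + 0k = 107.068 → ⌈·⌉ = 108
j=2: r + 1k = 286.801333… → ⌈·⌉ = 287
j=3: r + 2k = 466.534666… → ⌈·⌉ = 467
j=4: r + 3k = 646.268 → ⌈·⌉ = 647
j=5: r + 4k = 826.001333… → ⌈·⌉ = 827
j=6: r + 5k = 1005.734666… → ⌈·⌉ = 1006
j=7: r + 6k = 1185.468 → ⌈·⌉ = 1186
j=8: r + 7k = 1365.201333… → ⌈·⌉ = 1366
j=9: r + 8k = 1544.934666… → ⌈·⌉ = 1545
j=10: r + 9k = 1724.668 → ⌈·⌉ = 1725
j=11: r + 10k = 1904.401333… → ⌈·⌉ = 1905
j=12: r + 11k = 2084.134666… → ⌈·⌉ = 2085
j=13: r + 12k = 2263.868 → ⌈·⌉ = 2264
j=14: r + 13k = 2443.601333… → ⌈·⌉ = 2444
j=15: r + 14k = 2623.334666… → ⌈·⌉ = 2624

108, 287, 467, 647, 827, 1006, 1186, 1366, 1545, 1725, 1905, 2085, 2264, 2444, 2624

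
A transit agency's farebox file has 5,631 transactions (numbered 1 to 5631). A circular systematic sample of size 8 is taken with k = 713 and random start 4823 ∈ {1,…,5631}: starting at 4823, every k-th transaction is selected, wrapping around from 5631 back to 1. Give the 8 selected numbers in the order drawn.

Selection 1: 4823
Selection 2: 4823 + 713 = 5536
Selection 3: 5536 + 713 = 6249 → 6249 − 5631 = 618
Selection 4: 618 + 713 = 1331
Selection 5: 1331 + 713 = 2044
Selection 6: 2044 + 713 = 2757
Selection 7: 2757 + 713 = 3470
Selection 8: 3470 + 713 = 4183

4823, 5536, 618, 1331, 2044, 2757, 3470, 4183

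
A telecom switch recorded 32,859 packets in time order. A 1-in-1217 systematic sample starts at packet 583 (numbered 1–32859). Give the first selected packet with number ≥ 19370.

k = 1217
Steps past start: ⌈(19370 − 583)/1217⌉ = ⌈18787/1217⌉ = 16
Selected packet: 583 + 16×1217 = 20055

20055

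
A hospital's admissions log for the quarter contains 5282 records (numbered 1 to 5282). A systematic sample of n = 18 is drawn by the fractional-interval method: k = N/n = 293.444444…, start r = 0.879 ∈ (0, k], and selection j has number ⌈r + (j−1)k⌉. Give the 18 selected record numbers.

1, 295, 588, 882, 1175, 1469, 1762, 2055, 2349, 2642, 2936, 3229, 3523, 3816, 4110, 4403, 4696, 4990

j=1: r + 0k = 0.879 → ⌈·⌉ = 1
j=2: r + 1k = 294.323444… → ⌈·⌉ = 295
j=3: r + 2k = 587.767888… → ⌈·⌉ = 588
j=4: r + 3k = 881.212333… → ⌈·⌉ = 882
j=5: r + 4k = 1174.656777… → ⌈·⌉ = 1175
j=6: r + 5k = 1468.101222… → ⌈·⌉ = 1469
j=7: r + 6k = 1761.545666… → ⌈·⌉ = 1762
j=8: r + 7k = 2054.990111… → ⌈·⌉ = 2055
j=9: r + 8k = 2348.434555… → ⌈·⌉ = 2349
j=10: r + 9k = 2641.879 → ⌈·⌉ = 2642
j=11: r + 10k = 2935.323444… → ⌈·⌉ = 2936
j=12: r + 11k = 3228.767888… → ⌈·⌉ = 3229
j=13: r + 12k = 3522.212333… → ⌈·⌉ = 3523
j=14: r + 13k = 3815.656777… → ⌈·⌉ = 3816
j=15: r + 14k = 4109.101222… → ⌈·⌉ = 4110
j=16: r + 15k = 4402.545666… → ⌈·⌉ = 4403
j=17: r + 16k = 4695.990111… → ⌈·⌉ = 4696
j=18: r + 17k = 4989.434555… → ⌈·⌉ = 4990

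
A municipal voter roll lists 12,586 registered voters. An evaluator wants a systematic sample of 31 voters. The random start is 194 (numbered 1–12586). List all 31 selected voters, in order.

k = N/n = 12586/31 = 406
voter 1: 194
voter 2: 194 + 406 = 600
voter 3: 600 + 406 = 1006
voter 4: 1006 + 406 = 1412
voter 5: 1412 + 406 = 1818
voter 6: 1818 + 406 = 2224
voter 7: 2224 + 406 = 2630
voter 8: 2630 + 406 = 3036
voter 9: 3036 + 406 = 3442
voter 10: 3442 + 406 = 3848
voter 11: 3848 + 406 = 4254
voter 12: 4254 + 406 = 4660
voter 13: 4660 + 406 = 5066
voter 14: 5066 + 406 = 5472
voter 15: 5472 + 406 = 5878
voter 16: 5878 + 406 = 6284
voter 17: 6284 + 406 = 6690
voter 18: 6690 + 406 = 7096
voter 19: 7096 + 406 = 7502
voter 20: 7502 + 406 = 7908
voter 21: 7908 + 406 = 8314
voter 22: 8314 + 406 = 8720
voter 23: 8720 + 406 = 9126
voter 24: 9126 + 406 = 9532
voter 25: 9532 + 406 = 9938
voter 26: 9938 + 406 = 10344
voter 27: 10344 + 406 = 10750
voter 28: 10750 + 406 = 11156
voter 29: 11156 + 406 = 11562
voter 30: 11562 + 406 = 11968
voter 31: 11968 + 406 = 12374

194, 600, 1006, 1412, 1818, 2224, 2630, 3036, 3442, 3848, 4254, 4660, 5066, 5472, 5878, 6284, 6690, 7096, 7502, 7908, 8314, 8720, 9126, 9532, 9938, 10344, 10750, 11156, 11562, 11968, 12374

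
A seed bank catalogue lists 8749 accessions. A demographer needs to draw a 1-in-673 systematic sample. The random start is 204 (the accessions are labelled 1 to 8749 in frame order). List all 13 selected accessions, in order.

accession 1: 204
accession 2: 204 + 673 = 877
accession 3: 877 + 673 = 1550
accession 4: 1550 + 673 = 2223
accession 5: 2223 + 673 = 2896
accession 6: 2896 + 673 = 3569
accession 7: 3569 + 673 = 4242
accession 8: 4242 + 673 = 4915
accession 9: 4915 + 673 = 5588
accession 10: 5588 + 673 = 6261
accession 11: 6261 + 673 = 6934
accession 12: 6934 + 673 = 7607
accession 13: 7607 + 673 = 8280

204, 877, 1550, 2223, 2896, 3569, 4242, 4915, 5588, 6261, 6934, 7607, 8280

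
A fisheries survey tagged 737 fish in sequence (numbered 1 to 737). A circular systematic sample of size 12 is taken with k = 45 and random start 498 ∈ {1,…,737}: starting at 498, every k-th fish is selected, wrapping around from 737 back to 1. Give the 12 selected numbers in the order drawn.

Selection 1: 498
Selection 2: 498 + 45 = 543
Selection 3: 543 + 45 = 588
Selection 4: 588 + 45 = 633
Selection 5: 633 + 45 = 678
Selection 6: 678 + 45 = 723
Selection 7: 723 + 45 = 768 → 768 − 737 = 31
Selection 8: 31 + 45 = 76
Selection 9: 76 + 45 = 121
Selection 10: 121 + 45 = 166
Selection 11: 166 + 45 = 211
Selection 12: 211 + 45 = 256

498, 543, 588, 633, 678, 723, 31, 76, 121, 166, 211, 256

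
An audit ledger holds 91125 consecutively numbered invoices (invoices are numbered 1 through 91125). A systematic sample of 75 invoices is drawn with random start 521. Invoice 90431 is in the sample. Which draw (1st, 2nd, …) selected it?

k = 91125/75 = 1215
position = (90431 − 521)/1215 + 1 = 89910/1215 + 1 = 74 + 1 = 75

75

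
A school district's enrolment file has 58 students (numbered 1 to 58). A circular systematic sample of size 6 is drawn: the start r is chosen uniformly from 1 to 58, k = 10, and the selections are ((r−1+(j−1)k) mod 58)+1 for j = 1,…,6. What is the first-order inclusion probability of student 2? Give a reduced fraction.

3/29

For each position j, as r ranges over 1…58 the j-th selection hits every student exactly once, so student 2 is selected for exactly 6 of the 58 starts.
Inclusion probability = 6/58 = 3/29.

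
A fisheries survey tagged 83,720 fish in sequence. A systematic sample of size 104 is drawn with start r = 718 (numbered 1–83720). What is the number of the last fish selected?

k = 83720/104 = 805
104th selection = r + (104−1)·k = 718 + 103×805 = 718 + 82915 = 83633

83633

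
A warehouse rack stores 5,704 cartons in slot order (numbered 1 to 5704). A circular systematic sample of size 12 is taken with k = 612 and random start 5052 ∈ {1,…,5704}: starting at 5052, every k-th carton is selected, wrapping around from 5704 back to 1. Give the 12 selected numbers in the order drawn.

5052, 5664, 572, 1184, 1796, 2408, 3020, 3632, 4244, 4856, 5468, 376

Selection 1: 5052
Selection 2: 5052 + 612 = 5664
Selection 3: 5664 + 612 = 6276 → 6276 − 5704 = 572
Selection 4: 572 + 612 = 1184
Selection 5: 1184 + 612 = 1796
Selection 6: 1796 + 612 = 2408
Selection 7: 2408 + 612 = 3020
Selection 8: 3020 + 612 = 3632
Selection 9: 3632 + 612 = 4244
Selection 10: 4244 + 612 = 4856
Selection 11: 4856 + 612 = 5468
Selection 12: 5468 + 612 = 6080 → 6080 − 5704 = 376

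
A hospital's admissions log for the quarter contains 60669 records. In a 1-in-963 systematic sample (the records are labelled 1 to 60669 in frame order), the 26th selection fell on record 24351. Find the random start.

276

k = 963
r = 24351 − (26−1)×963 = 24351 − 24075 = 276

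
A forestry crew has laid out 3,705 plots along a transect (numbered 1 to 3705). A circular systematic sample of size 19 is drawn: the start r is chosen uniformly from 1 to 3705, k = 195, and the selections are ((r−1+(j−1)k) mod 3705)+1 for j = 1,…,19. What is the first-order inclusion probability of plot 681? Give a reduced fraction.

1/195

For each position j, as r ranges over 1…3705 the j-th selection hits every plot exactly once, so plot 681 is selected for exactly 19 of the 3705 starts.
Inclusion probability = 19/3705 = 1/195.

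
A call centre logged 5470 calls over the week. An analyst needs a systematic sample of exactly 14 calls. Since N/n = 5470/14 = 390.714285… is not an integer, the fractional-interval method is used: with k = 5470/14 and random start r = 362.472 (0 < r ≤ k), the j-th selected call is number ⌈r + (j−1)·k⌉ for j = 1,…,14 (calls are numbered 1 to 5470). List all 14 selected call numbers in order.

j=1: r + 0k = 362.472 → ⌈·⌉ = 363
j=2: r + 1k = 753.186285… → ⌈·⌉ = 754
j=3: r + 2k = 1143.900571… → ⌈·⌉ = 1144
j=4: r + 3k = 1534.614857… → ⌈·⌉ = 1535
j=5: r + 4k = 1925.329142… → ⌈·⌉ = 1926
j=6: r + 5k = 2316.043428… → ⌈·⌉ = 2317
j=7: r + 6k = 2706.757714… → ⌈·⌉ = 2707
j=8: r + 7k = 3097.472 → ⌈·⌉ = 3098
j=9: r + 8k = 3488.186285… → ⌈·⌉ = 3489
j=10: r + 9k = 3878.900571… → ⌈·⌉ = 3879
j=11: r + 10k = 4269.614857… → ⌈·⌉ = 4270
j=12: r + 11k = 4660.329142… → ⌈·⌉ = 4661
j=13: r + 12k = 5051.043428… → ⌈·⌉ = 5052
j=14: r + 13k = 5441.757714… → ⌈·⌉ = 5442

363, 754, 1144, 1535, 1926, 2317, 2707, 3098, 3489, 3879, 4270, 4661, 5052, 5442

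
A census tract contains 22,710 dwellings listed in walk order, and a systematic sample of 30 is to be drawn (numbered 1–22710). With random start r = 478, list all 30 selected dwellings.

k = N/n = 22710/30 = 757
dwelling 1: 478
dwelling 2: 478 + 757 = 1235
dwelling 3: 1235 + 757 = 1992
dwelling 4: 1992 + 757 = 2749
dwelling 5: 2749 + 757 = 3506
dwelling 6: 3506 + 757 = 4263
dwelling 7: 4263 + 757 = 5020
dwelling 8: 5020 + 757 = 5777
dwelling 9: 5777 + 757 = 6534
dwelling 10: 6534 + 757 = 7291
dwelling 11: 7291 + 757 = 8048
dwelling 12: 8048 + 757 = 8805
dwelling 13: 8805 + 757 = 9562
dwelling 14: 9562 + 757 = 10319
dwelling 15: 10319 + 757 = 11076
dwelling 16: 11076 + 757 = 11833
dwelling 17: 11833 + 757 = 12590
dwelling 18: 12590 + 757 = 13347
dwelling 19: 13347 + 757 = 14104
dwelling 20: 14104 + 757 = 14861
dwelling 21: 14861 + 757 = 15618
dwelling 22: 15618 + 757 = 16375
dwelling 23: 16375 + 757 = 17132
dwelling 24: 17132 + 757 = 17889
dwelling 25: 17889 + 757 = 18646
dwelling 26: 18646 + 757 = 19403
dwelling 27: 19403 + 757 = 20160
dwelling 28: 20160 + 757 = 20917
dwelling 29: 20917 + 757 = 21674
dwelling 30: 21674 + 757 = 22431

478, 1235, 1992, 2749, 3506, 4263, 5020, 5777, 6534, 7291, 8048, 8805, 9562, 10319, 11076, 11833, 12590, 13347, 14104, 14861, 15618, 16375, 17132, 17889, 18646, 19403, 20160, 20917, 21674, 22431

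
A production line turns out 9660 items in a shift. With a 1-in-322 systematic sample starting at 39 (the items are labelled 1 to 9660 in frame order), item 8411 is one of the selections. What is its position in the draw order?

k = 322
position = (8411 − 39)/322 + 1 = 8372/322 + 1 = 26 + 1 = 27

27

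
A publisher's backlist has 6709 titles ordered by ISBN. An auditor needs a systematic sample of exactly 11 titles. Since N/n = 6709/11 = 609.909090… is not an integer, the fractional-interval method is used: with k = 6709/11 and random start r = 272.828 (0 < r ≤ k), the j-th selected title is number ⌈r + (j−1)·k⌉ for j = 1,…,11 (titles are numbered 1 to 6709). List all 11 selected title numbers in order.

273, 883, 1493, 2103, 2713, 3323, 3933, 4543, 5153, 5763, 6372

j=1: r + 0k = 272.828 → ⌈·⌉ = 273
j=2: r + 1k = 882.737090… → ⌈·⌉ = 883
j=3: r + 2k = 1492.646181… → ⌈·⌉ = 1493
j=4: r + 3k = 2102.555272… → ⌈·⌉ = 2103
j=5: r + 4k = 2712.464363… → ⌈·⌉ = 2713
j=6: r + 5k = 3322.373454… → ⌈·⌉ = 3323
j=7: r + 6k = 3932.282545… → ⌈·⌉ = 3933
j=8: r + 7k = 4542.191636… → ⌈·⌉ = 4543
j=9: r + 8k = 5152.100727… → ⌈·⌉ = 5153
j=10: r + 9k = 5762.009818… → ⌈·⌉ = 5763
j=11: r + 10k = 6371.918909… → ⌈·⌉ = 6372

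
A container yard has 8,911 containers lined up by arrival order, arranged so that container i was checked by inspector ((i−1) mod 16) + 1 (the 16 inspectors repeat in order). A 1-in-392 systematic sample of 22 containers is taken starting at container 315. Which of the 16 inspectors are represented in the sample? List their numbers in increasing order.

3, 11

Consecutive selections differ by k = 392, so their inspector numbers differ by 392 mod 16 = 8.
gcd(392, 16) = 8, so the sample visits 16/8 = 2 distinct residues mod 16.
Start 315 is inspector 11; the inspectors hit are 3, 11.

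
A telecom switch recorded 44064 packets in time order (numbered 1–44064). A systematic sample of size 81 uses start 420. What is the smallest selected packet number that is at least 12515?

12932

k = 44064/81 = 544
Steps past start: ⌈(12515 − 420)/544⌉ = ⌈12095/544⌉ = 23
Selected packet: 420 + 23×544 = 12932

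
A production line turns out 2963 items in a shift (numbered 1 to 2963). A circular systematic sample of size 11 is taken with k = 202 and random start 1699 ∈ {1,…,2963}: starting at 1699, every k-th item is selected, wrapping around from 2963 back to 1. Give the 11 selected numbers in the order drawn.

Selection 1: 1699
Selection 2: 1699 + 202 = 1901
Selection 3: 1901 + 202 = 2103
Selection 4: 2103 + 202 = 2305
Selection 5: 2305 + 202 = 2507
Selection 6: 2507 + 202 = 2709
Selection 7: 2709 + 202 = 2911
Selection 8: 2911 + 202 = 3113 → 3113 − 2963 = 150
Selection 9: 150 + 202 = 352
Selection 10: 352 + 202 = 554
Selection 11: 554 + 202 = 756

1699, 1901, 2103, 2305, 2507, 2709, 2911, 150, 352, 554, 756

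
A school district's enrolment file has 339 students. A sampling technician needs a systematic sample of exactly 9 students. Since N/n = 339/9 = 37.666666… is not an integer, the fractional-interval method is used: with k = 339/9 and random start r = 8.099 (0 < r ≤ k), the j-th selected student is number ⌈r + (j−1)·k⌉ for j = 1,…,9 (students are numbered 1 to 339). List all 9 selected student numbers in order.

9, 46, 84, 122, 159, 197, 235, 272, 310

j=1: r + 0k = 8.099 → ⌈·⌉ = 9
j=2: r + 1k = 45.765666… → ⌈·⌉ = 46
j=3: r + 2k = 83.432333… → ⌈·⌉ = 84
j=4: r + 3k = 121.099 → ⌈·⌉ = 122
j=5: r + 4k = 158.765666… → ⌈·⌉ = 159
j=6: r + 5k = 196.432333… → ⌈·⌉ = 197
j=7: r + 6k = 234.099 → ⌈·⌉ = 235
j=8: r + 7k = 271.765666… → ⌈·⌉ = 272
j=9: r + 8k = 309.432333… → ⌈·⌉ = 310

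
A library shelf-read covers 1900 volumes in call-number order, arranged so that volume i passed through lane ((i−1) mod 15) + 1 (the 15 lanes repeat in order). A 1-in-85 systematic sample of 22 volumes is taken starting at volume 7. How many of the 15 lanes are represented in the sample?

Consecutive selections differ by k = 85, so their lane numbers differ by 85 mod 15 = 10.
gcd(85, 15) = 5, so the sample visits 15/5 = 3 distinct residues mod 15.
Start 7 is lane 7; the lanes hit are 2, 7, 12.

3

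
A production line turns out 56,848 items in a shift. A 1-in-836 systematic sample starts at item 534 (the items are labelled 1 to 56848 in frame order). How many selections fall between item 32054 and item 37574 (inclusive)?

7

k = 836
First selection ≥ 32054: 534 + ⌈(32054−534)/836⌉·836 = 534 + 38×836 = 32302
Last selection ≤ 37574: 534 + ⌊(37574−534)/836⌋·836 = 534 + 44×836 = 37318
Count = 44 − 38 + 1 = 7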